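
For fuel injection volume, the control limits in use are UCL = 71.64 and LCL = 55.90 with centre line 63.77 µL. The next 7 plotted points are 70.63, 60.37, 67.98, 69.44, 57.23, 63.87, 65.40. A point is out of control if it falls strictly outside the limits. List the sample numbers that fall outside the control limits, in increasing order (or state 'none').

none

All 7 points lie within [55.90, 71.64].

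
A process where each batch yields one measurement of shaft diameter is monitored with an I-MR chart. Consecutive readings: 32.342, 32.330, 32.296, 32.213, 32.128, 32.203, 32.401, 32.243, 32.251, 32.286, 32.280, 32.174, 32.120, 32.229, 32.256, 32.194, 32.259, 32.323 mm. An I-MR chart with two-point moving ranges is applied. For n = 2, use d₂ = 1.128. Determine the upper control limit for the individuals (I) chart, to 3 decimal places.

32.436

X̄ = (32.342 + 32.330 + 32.296 + 32.213 + 32.128 + 32.203 + 32.401 + 32.243 + 32.251 + 32.286 + 32.280 + 32.174 + 32.120 + 32.229 + 32.256 + 32.194 + 32.259 + 32.323) / 18 = 32.2516
Moving ranges: 0.012, 0.034, 0.083, 0.085, 0.075, 0.198, 0.158, 0.008, 0.035, 0.006, 0.106, 0.054, 0.109, 0.027, 0.062, 0.065, 0.064; M̄R̄ = 1.1810 / 17 = 0.0695
UCL = X̄ + 3·M̄R̄/d₂ = 32.2516 + 3 × 0.0695 / 1.128 = 32.4363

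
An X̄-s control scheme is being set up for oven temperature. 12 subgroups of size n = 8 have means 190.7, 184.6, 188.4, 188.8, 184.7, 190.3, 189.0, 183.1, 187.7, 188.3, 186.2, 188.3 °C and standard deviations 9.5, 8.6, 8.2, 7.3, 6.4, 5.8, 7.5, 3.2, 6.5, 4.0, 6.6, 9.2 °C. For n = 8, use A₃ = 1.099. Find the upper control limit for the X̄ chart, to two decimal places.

195.09

X̄̄ = (190.7 + 184.6 + 188.4 + 188.8 + 184.7 + 190.3 + 189.0 + 183.1 + 187.7 + 188.3 + 186.2 + 188.3) / 12 = 187.5083
s̄ = (9.5 + 8.6 + 8.2 + 7.3 + 6.4 + 5.8 + 7.5 + 3.2 + 6.5 + 4.0 + 6.6 + 9.2) / 12 = 6.9000
UCL = X̄̄ + A₃·s̄ = 187.5083 + 1.099 × 6.9000 = 195.0914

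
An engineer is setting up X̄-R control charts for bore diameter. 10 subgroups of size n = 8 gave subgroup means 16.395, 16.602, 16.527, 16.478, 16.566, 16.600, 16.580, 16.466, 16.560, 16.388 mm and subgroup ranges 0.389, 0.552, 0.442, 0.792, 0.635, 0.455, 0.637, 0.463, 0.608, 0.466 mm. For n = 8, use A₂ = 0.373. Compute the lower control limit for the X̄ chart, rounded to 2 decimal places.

16.31

X̄̄ = (16.395 + 16.602 + 16.527 + 16.478 + 16.566 + 16.600 + 16.580 + 16.466 + 16.560 + 16.388) / 10 = 165.1620 / 10 = 16.5162
R̄ = (0.389 + 0.552 + 0.442 + 0.792 + 0.635 + 0.455 + 0.637 + 0.463 + 0.608 + 0.466) / 10 = 5.4390 / 10 = 0.5439
LCL = X̄̄ − A₂·R̄ = 16.5162 − 0.373 × 0.5439 = 16.3133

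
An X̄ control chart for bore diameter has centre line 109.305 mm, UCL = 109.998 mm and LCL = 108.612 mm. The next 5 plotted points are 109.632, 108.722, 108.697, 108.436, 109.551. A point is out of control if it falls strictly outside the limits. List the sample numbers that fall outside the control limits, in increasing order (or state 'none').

4

Compare each point to [108.612, 109.998]: sample 4 = 108.436 < LCL.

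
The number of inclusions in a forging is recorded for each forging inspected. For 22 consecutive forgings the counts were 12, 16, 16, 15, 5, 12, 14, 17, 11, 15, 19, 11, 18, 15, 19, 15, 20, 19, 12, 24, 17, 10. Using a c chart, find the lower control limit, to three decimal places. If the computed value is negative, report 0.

c̄ = (12 + 16 + 16 + 15 + 5 + 12 + 14 + 17 + 11 + 15 + 19 + 11 + 18 + 15 + 19 + 15 + 20 + 19 + 12 + 24 + 17 + 10) / 22 = 332 / 22 = 15.0909
LCL = c̄ − 3√c̄ = 15.0909 − 3 × 3.8847 = 3.4368

3.437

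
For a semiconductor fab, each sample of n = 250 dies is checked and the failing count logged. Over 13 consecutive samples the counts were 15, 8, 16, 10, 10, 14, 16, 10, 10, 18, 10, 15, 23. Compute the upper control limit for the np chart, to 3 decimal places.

24.168

p̄ = Σdᵢ / (k·n) = 175 / (13 × 250) = 0.05385
UCL = np̄ + 3·√(np̄(1−p̄)) = 13.4615 + 3 × √(13.4615×0.94615) = 13.4615 + 3 × 3.5688 = 24.1681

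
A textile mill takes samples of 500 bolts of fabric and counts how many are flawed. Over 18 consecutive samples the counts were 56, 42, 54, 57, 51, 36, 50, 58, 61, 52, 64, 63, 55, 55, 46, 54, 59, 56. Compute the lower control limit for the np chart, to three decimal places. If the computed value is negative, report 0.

p̄ = Σdᵢ / (k·n) = 969 / (18 × 500) = 0.10767
LCL = np̄ − 3·√(np̄(1−p̄)) = 53.8333 − 3 × 6.9309 = 33.0407

33.041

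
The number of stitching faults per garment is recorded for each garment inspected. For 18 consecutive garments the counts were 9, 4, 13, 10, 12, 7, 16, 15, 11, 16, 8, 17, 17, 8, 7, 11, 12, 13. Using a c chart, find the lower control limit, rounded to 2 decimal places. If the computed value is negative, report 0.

1.30

c̄ = (9 + 4 + 13 + 10 + 12 + 7 + 16 + 15 + 11 + 16 + 8 + 17 + 17 + 8 + 7 + 11 + 12 + 13) / 18 = 206 / 18 = 11.4444
LCL = c̄ − 3√c̄ = 11.4444 − 3 × 3.3830 = 1.2956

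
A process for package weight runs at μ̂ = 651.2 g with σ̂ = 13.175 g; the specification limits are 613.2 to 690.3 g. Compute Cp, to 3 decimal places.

Cp = (USL − LSL) / (6σ̂) = (690.3 − 613.2) / (6 × 13.175) = 77.1000 / 79.0500 = 0.9753

0.975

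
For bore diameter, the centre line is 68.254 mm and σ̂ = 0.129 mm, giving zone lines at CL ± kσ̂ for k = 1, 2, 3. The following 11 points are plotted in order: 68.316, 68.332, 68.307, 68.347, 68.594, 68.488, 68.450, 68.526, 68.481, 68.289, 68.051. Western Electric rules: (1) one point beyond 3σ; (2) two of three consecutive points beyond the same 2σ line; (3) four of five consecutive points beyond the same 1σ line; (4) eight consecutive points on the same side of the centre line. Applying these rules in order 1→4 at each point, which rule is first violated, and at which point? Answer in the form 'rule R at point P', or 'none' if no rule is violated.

rule 3 at point 8

Zone of each point (C = within 1σ̂, B = 1σ̂–2σ̂, A = 2σ̂–3σ̂, * = beyond 3σ̂; sign = side of CL): 1:+C, 2:+C, 3:+C, 4:+C, 5:+A, 6:+B, 7:+B, 8:+A, 9:+B, 10:+C, 11:-B
Rule 3 (four of five consecutive points beyond the same 1σ limit) is satisfied at point 8.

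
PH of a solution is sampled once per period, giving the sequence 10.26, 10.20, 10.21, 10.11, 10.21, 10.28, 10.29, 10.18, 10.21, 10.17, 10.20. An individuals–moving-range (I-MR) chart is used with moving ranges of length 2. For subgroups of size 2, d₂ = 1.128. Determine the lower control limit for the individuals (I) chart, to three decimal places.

X̄ = (10.26 + 10.20 + 10.21 + 10.11 + 10.21 + 10.28 + 10.29 + 10.18 + 10.21 + 10.17 + 10.20) / 11 = 10.2109
Moving ranges: 0.06, 0.01, 0.10, 0.10, 0.07, 0.01, 0.11, 0.03, 0.04, 0.03; M̄R̄ = 0.5600 / 10 = 0.0560
LCL = X̄ − 3·M̄R̄/d₂ = 10.2109 − 3 × 0.0560 / 1.128 = 10.0620

10.062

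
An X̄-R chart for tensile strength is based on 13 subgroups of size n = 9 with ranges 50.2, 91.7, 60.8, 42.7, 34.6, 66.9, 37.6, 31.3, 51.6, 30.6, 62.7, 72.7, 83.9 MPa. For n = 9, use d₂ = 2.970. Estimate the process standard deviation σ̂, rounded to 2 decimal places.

18.58

R̄ = (50.2 + 91.7 + 60.8 + 42.7 + 34.6 + 66.9 + 37.6 + 31.3 + 51.6 + 30.6 + 62.7 + 72.7 + 83.9) / 13 = 55.1769
σ̂ = R̄ / d₂ = 55.1769 / 2.970 = 18.5781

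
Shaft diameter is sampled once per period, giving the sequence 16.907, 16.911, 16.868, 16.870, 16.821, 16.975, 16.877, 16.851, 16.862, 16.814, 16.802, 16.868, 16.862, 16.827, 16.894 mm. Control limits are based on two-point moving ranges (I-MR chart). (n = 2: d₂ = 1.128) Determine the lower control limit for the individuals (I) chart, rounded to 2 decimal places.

16.75

X̄ = (16.907 + 16.911 + 16.868 + 16.870 + 16.821 + 16.975 + 16.877 + 16.851 + 16.862 + 16.814 + 16.802 + 16.868 + 16.862 + 16.827 + 16.894) / 15 = 16.8673
Moving ranges: 0.004, 0.043, 0.002, 0.049, 0.154, 0.098, 0.026, 0.011, 0.048, 0.012, 0.066, 0.006, 0.035, 0.067; M̄R̄ = 0.6210 / 14 = 0.0444
LCL = X̄ − 3·M̄R̄/d₂ = 16.8673 − 3 × 0.0444 / 1.128 = 16.7493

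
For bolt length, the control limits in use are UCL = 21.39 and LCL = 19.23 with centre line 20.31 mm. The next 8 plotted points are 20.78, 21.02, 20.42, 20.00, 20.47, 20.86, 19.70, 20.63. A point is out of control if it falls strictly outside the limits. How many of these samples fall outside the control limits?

0

All 8 points lie within [19.23, 21.39].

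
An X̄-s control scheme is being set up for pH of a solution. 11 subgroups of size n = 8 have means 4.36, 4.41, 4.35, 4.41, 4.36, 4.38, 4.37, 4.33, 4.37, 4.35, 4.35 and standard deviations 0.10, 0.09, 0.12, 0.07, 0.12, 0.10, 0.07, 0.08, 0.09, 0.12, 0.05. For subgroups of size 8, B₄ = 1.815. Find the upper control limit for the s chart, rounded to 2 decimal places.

s̄ = (0.10 + 0.09 + 0.12 + 0.07 + 0.12 + 0.10 + 0.07 + 0.08 + 0.09 + 0.12 + 0.05) / 11 = 0.0918
UCL_s = B₄·s̄ = 1.815 × 0.0918 = 0.1666

0.17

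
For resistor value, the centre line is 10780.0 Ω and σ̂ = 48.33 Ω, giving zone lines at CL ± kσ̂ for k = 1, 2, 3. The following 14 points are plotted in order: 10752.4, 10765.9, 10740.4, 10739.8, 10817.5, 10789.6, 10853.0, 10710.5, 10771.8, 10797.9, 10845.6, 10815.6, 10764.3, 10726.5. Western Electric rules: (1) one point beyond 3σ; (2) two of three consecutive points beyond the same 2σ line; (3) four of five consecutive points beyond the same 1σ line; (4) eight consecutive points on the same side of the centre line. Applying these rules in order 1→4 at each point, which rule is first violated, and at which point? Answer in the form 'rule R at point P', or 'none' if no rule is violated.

none

Zone of each point (C = within 1σ̂, B = 1σ̂–2σ̂, A = 2σ̂–3σ̂, * = beyond 3σ̂; sign = side of CL): 1:-C, 2:-C, 3:-C, 4:-C, 5:+C, 6:+C, 7:+B, 8:-B, 9:-C, 10:+C, 11:+B, 12:+C, 13:-C, 14:-B
No rule fires across all 14 points.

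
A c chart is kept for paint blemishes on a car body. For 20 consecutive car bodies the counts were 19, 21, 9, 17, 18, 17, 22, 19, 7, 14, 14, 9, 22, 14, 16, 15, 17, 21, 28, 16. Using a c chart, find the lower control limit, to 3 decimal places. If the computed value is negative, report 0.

4.472

c̄ = (19 + 21 + 9 + 17 + 18 + 17 + 22 + 19 + 7 + 14 + 14 + 9 + 22 + 14 + 16 + 15 + 17 + 21 + 28 + 16) / 20 = 335 / 20 = 16.7500
LCL = c̄ − 3√c̄ = 16.7500 − 3 × 4.0927 = 4.4720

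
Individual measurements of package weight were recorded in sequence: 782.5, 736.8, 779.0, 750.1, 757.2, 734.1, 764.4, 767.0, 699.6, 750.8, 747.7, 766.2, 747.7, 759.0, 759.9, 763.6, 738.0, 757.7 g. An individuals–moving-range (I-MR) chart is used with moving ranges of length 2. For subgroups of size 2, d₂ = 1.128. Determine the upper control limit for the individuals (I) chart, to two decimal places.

815.95

X̄ = (782.5 + 736.8 + 779.0 + 750.1 + 757.2 + 734.1 + 764.4 + 767.0 + 699.6 + 750.8 + 747.7 + 766.2 + 747.7 + 759.0 + 759.9 + 763.6 + 738.0 + 757.7) / 18 = 753.4056
Moving ranges: 45.7, 42.2, 28.9, 7.1, 23.1, 30.3, 2.6, 67.4, 51.2, 3.1, 18.5, 18.5, 11.3, 0.9, 3.7, 25.6, 19.7; M̄R̄ = 399.8000 / 17 = 23.5176
UCL = X̄ + 3·M̄R̄/d₂ = 753.4056 + 3 × 23.5176 / 1.128 = 815.9525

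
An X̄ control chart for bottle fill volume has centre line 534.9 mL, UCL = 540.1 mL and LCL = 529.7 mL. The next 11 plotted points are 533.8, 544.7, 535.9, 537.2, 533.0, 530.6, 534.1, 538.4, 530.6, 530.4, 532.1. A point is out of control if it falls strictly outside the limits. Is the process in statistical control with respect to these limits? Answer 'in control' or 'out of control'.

Compare each point to [529.7, 540.1]: sample 2 = 544.7 > UCL.

out of control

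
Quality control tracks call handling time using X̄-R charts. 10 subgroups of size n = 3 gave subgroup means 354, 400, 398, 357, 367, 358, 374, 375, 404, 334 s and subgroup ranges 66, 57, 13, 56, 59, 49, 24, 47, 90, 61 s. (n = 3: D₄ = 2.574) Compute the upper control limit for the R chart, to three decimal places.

134.363

R̄ = (66 + 57 + 13 + 56 + 59 + 49 + 24 + 47 + 90 + 61) / 10 = 522.0000 / 10 = 52.2000
UCL_R = D₄·R̄ = 2.574 × 52.2000 = 134.3628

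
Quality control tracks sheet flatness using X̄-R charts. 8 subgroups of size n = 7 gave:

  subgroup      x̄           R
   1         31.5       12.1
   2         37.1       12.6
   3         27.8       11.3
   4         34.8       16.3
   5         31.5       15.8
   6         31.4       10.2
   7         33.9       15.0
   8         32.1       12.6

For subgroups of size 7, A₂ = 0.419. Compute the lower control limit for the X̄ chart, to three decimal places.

26.966

X̄̄ = (31.5 + 37.1 + 27.8 + 34.8 + 31.5 + 31.4 + 33.9 + 32.1) / 8 = 260.1000 / 8 = 32.5125
R̄ = (12.1 + 12.6 + 11.3 + 16.3 + 15.8 + 10.2 + 15.0 + 12.6) / 8 = 105.9000 / 8 = 13.2375
LCL = X̄̄ − A₂·R̄ = 32.5125 − 0.419 × 13.2375 = 26.9660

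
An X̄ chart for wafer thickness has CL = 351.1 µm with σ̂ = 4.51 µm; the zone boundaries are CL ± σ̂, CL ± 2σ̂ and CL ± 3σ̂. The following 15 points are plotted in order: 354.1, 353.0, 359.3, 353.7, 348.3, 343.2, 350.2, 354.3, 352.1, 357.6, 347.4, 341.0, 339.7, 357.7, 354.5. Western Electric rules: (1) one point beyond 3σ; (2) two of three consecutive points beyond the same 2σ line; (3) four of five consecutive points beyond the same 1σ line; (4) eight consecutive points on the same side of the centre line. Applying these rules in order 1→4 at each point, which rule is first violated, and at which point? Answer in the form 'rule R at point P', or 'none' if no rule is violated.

Zone of each point (C = within 1σ̂, B = 1σ̂–2σ̂, A = 2σ̂–3σ̂, * = beyond 3σ̂; sign = side of CL): 1:+C, 2:+C, 3:+B, 4:+C, 5:-C, 6:-B, 7:-C, 8:+C, 9:+C, 10:+B, 11:-C, 12:-A, 13:-A, 14:+B, 15:+C
Rule 2 (two of three consecutive points beyond the same 2σ limit) is satisfied at point 13.

rule 2 at point 13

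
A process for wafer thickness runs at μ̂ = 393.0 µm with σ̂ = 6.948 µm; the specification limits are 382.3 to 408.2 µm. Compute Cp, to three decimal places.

Cp = (USL − LSL) / (6σ̂) = (408.2 − 382.3) / (6 × 6.948) = 25.9000 / 41.6880 = 0.6213

0.621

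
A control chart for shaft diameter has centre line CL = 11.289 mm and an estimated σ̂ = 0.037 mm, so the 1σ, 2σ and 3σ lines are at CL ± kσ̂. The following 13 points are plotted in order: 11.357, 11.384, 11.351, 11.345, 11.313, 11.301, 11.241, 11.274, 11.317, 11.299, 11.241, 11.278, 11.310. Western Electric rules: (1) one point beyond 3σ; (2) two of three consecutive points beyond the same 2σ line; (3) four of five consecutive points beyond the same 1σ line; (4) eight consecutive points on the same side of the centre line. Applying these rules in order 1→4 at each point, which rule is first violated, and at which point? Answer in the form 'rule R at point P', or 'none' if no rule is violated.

rule 3 at point 4

Zone of each point (C = within 1σ̂, B = 1σ̂–2σ̂, A = 2σ̂–3σ̂, * = beyond 3σ̂; sign = side of CL): 1:+B, 2:+A, 3:+B, 4:+B, 5:+C, 6:+C, 7:-B, 8:-C, 9:+C, 10:+C, 11:-B, 12:-C, 13:+C
Rule 3 (four of five consecutive points beyond the same 1σ limit) is satisfied at point 4.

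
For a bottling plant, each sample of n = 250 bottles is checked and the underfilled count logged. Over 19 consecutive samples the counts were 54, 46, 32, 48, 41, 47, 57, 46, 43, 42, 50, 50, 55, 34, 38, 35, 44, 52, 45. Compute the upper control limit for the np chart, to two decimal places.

p̄ = Σdᵢ / (k·n) = 859 / (19 × 250) = 0.18084
UCL = np̄ + 3·√(np̄(1−p̄)) = 45.2105 + 3 × √(45.2105×0.81916) = 45.2105 + 3 × 6.0856 = 63.4673

63.47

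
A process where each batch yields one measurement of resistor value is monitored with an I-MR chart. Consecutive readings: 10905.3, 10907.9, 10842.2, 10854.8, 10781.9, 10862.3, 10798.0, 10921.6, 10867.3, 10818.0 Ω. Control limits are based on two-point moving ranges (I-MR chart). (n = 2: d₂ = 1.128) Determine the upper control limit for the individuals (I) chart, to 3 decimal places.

11011.279

X̄ = (10905.3 + 10907.9 + 10842.2 + 10854.8 + 10781.9 + 10862.3 + 10798.0 + 10921.6 + 10867.3 + 10818.0) / 10 = 10855.9300
Moving ranges: 2.6, 65.7, 12.6, 72.9, 80.4, 64.3, 123.6, 54.3, 49.3; M̄R̄ = 525.7000 / 9 = 58.4111
UCL = X̄ + 3·M̄R̄/d₂ = 10855.9300 + 3 × 58.4111 / 1.128 = 11011.2787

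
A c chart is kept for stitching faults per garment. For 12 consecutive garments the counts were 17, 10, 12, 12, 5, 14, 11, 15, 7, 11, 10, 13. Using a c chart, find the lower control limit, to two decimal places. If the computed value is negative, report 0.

1.28

c̄ = (17 + 10 + 12 + 12 + 5 + 14 + 11 + 15 + 7 + 11 + 10 + 13) / 12 = 137 / 12 = 11.4167
LCL = c̄ − 3√c̄ = 11.4167 − 3 × 3.3789 = 1.2801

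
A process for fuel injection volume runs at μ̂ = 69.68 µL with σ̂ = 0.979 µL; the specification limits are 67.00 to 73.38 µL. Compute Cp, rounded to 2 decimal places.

1.09

Cp = (USL − LSL) / (6σ̂) = (73.38 − 67.00) / (6 × 0.979) = 6.3800 / 5.8740 = 1.0861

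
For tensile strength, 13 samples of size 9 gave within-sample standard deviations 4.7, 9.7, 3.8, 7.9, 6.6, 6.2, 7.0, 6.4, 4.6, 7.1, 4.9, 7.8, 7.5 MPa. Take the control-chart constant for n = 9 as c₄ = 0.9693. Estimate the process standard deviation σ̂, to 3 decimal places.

6.682

s̄ = (4.7 + 9.7 + 3.8 + 7.9 + 6.6 + 6.2 + 7.0 + 6.4 + 4.6 + 7.1 + 4.9 + 7.8 + 7.5) / 13 = 6.4769
σ̂ = s̄ / c₄ = 6.4769 / 0.9693 = 6.6821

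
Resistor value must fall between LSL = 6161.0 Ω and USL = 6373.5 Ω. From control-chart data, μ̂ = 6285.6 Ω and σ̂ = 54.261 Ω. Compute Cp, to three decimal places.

Cp = (USL − LSL) / (6σ̂) = (6373.5 − 6161.0) / (6 × 54.261) = 212.5000 / 325.5660 = 0.6527

0.653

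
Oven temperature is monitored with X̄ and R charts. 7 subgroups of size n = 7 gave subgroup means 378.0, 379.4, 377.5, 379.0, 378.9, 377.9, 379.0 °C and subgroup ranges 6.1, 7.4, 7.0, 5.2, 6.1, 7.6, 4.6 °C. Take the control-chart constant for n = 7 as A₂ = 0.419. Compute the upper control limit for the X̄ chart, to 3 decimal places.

381.162

X̄̄ = (378.0 + 379.4 + 377.5 + 379.0 + 378.9 + 377.9 + 379.0) / 7 = 2649.7000 / 7 = 378.5286
R̄ = (6.1 + 7.4 + 7.0 + 5.2 + 6.1 + 7.6 + 4.6) / 7 = 44.0000 / 7 = 6.2857
UCL = X̄̄ + A₂·R̄ = 378.5286 + 0.419 × 6.2857 = 381.1623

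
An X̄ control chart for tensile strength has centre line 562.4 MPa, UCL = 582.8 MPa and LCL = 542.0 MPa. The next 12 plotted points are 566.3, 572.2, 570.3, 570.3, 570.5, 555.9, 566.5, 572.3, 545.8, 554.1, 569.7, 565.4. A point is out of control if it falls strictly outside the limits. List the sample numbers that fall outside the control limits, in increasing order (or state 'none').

All 12 points lie within [542.0, 582.8].

none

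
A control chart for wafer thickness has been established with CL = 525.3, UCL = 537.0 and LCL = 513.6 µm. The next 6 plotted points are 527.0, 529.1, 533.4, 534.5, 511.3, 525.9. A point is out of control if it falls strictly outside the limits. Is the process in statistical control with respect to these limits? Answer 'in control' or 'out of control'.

out of control

Compare each point to [513.6, 537.0]: sample 5 = 511.3 < LCL.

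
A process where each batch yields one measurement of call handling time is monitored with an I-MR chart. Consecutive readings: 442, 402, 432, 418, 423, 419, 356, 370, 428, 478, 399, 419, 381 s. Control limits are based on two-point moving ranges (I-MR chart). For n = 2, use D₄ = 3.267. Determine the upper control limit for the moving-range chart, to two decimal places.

112.98

Moving ranges: 40, 30, 14, 5, 4, 63, 14, 58, 50, 79, 20, 38; M̄R̄ = 415.0000 / 12 = 34.5833
UCL_MR = D₄·M̄R̄ = 3.267 × 34.5833 = 112.9838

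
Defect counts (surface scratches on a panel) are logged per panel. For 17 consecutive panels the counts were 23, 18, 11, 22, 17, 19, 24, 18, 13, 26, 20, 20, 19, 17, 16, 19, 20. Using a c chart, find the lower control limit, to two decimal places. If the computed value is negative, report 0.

c̄ = (23 + 18 + 11 + 22 + 17 + 19 + 24 + 18 + 13 + 26 + 20 + 20 + 19 + 17 + 16 + 19 + 20) / 17 = 322 / 17 = 18.9412
LCL = c̄ − 3√c̄ = 18.9412 − 3 × 4.3521 = 5.8847

5.88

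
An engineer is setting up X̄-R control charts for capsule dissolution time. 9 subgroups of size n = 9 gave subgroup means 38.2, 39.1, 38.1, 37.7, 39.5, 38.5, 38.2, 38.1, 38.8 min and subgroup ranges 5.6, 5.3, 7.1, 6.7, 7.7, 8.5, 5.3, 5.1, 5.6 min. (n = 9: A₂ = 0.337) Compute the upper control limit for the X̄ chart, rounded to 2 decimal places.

40.60

X̄̄ = (38.2 + 39.1 + 38.1 + 37.7 + 39.5 + 38.5 + 38.2 + 38.1 + 38.8) / 9 = 346.2000 / 9 = 38.4667
R̄ = (5.6 + 5.3 + 7.1 + 6.7 + 7.7 + 8.5 + 5.3 + 5.1 + 5.6) / 9 = 56.9000 / 9 = 6.3222
UCL = X̄̄ + A₂·R̄ = 38.4667 + 0.337 × 6.3222 = 40.5973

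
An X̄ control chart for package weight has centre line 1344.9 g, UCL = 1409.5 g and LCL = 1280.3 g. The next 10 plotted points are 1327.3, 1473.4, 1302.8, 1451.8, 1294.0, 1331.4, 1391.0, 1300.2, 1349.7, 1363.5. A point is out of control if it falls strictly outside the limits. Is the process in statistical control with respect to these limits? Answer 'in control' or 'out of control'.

Compare each point to [1280.3, 1409.5]: sample 2 = 1473.4 > UCL; sample 4 = 1451.8 > UCL.

out of control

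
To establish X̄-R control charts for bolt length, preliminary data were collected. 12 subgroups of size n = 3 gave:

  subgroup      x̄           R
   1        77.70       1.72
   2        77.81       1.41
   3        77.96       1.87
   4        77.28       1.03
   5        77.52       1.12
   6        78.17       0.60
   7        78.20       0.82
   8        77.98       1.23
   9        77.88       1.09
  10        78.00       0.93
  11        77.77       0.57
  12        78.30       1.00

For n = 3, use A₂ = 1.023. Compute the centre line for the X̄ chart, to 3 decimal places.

77.881

X̄̄ = (77.70 + 77.81 + 77.96 + 77.28 + 77.52 + 78.17 + 78.20 + 77.98 + 77.88 + 78.00 + 77.77 + 78.30) / 12 = 934.5700 / 12 = 77.8808
CL = X̄̄ = 77.8808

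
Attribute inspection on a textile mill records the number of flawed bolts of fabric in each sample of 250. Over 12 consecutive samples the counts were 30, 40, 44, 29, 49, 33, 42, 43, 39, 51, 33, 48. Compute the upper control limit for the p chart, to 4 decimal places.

0.2300

p̄ = Σdᵢ / (k·n) = 481 / (12 × 250) = 0.16033
UCL = p̄ + 3·√(p̄(1−p̄)/n) = 0.16033 + 3 × √(0.16033×0.83967/250) = 0.16033 + 3 × 0.02321 = 0.22995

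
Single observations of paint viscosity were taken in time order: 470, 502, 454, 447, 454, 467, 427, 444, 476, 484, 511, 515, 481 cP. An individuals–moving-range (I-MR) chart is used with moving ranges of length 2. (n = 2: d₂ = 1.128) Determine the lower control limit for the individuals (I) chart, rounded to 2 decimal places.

412.07

X̄ = (470 + 502 + 454 + 447 + 454 + 467 + 427 + 444 + 476 + 484 + 511 + 515 + 481) / 13 = 471.6923
Moving ranges: 32, 48, 7, 7, 13, 40, 17, 32, 8, 27, 4, 34; M̄R̄ = 269.0000 / 12 = 22.4167
LCL = X̄ − 3·M̄R̄/d₂ = 471.6923 − 3 × 22.4167 / 1.128 = 412.0735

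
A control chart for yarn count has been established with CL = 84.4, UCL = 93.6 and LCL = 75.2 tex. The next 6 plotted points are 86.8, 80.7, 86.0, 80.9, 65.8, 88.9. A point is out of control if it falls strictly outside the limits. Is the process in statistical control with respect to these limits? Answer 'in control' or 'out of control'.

out of control

Compare each point to [75.2, 93.6]: sample 5 = 65.8 < LCL.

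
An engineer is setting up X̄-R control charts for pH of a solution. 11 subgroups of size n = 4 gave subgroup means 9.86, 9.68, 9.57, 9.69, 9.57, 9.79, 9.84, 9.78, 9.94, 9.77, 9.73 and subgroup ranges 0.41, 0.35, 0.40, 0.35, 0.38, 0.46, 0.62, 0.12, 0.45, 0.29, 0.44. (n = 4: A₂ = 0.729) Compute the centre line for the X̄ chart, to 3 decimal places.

9.747

X̄̄ = (9.86 + 9.68 + 9.57 + 9.69 + 9.57 + 9.79 + 9.84 + 9.78 + 9.94 + 9.77 + 9.73) / 11 = 107.2200 / 11 = 9.7473
CL = X̄̄ = 9.7473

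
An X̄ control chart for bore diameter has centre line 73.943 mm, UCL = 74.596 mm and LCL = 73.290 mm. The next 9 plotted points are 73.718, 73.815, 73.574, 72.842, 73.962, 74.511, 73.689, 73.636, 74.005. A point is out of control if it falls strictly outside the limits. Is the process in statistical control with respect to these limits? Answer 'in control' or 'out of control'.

out of control

Compare each point to [73.290, 74.596]: sample 4 = 72.842 < LCL.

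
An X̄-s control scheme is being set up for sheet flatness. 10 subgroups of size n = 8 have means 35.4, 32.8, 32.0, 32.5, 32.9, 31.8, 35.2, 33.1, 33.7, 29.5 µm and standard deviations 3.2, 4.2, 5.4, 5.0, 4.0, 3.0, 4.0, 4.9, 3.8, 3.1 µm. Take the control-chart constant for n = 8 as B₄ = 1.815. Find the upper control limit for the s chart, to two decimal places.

7.37

s̄ = (3.2 + 4.2 + 5.4 + 5.0 + 4.0 + 3.0 + 4.0 + 4.9 + 3.8 + 3.1) / 10 = 4.0600
UCL_s = B₄·s̄ = 1.815 × 4.0600 = 7.3689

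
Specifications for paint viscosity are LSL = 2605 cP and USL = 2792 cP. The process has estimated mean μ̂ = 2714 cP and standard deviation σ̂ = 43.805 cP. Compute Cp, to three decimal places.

0.711

Cp = (USL − LSL) / (6σ̂) = (2792 − 2605) / (6 × 43.805) = 187.0000 / 262.8300 = 0.7115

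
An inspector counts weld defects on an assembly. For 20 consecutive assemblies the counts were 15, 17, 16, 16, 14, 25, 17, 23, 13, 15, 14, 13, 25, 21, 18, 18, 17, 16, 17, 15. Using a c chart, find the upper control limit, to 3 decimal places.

c̄ = (15 + 17 + 16 + 16 + 14 + 25 + 17 + 23 + 13 + 15 + 14 + 13 + 25 + 21 + 18 + 18 + 17 + 16 + 17 + 15) / 20 = 345 / 20 = 17.2500
UCL = c̄ + 3√c̄ = 17.2500 + 3 × √17.2500 = 17.2500 + 3 × 4.1533 = 29.7099

29.710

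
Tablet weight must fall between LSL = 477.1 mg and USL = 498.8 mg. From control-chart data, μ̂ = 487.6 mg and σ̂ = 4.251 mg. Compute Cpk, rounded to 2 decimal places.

Cpu = (USL − μ̂) / (3σ̂) = (498.8 − 487.6) / (3 × 4.251) = 0.8782; Cpl = (μ̂ − LSL) / (3σ̂) = (487.6 − 477.1) / (3 × 4.251) = 0.8233; Cpk = min(Cpu, Cpl) = 0.8233

0.82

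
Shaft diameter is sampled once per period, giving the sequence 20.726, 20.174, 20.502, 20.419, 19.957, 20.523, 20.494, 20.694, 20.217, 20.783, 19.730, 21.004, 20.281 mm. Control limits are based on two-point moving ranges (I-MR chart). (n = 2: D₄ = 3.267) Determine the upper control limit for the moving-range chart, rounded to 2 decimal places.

1.72

Moving ranges: 0.552, 0.328, 0.083, 0.462, 0.566, 0.029, 0.200, 0.477, 0.566, 1.053, 1.274, 0.723; M̄R̄ = 6.3130 / 12 = 0.5261
UCL_MR = D₄·M̄R̄ = 3.267 × 0.5261 = 1.7187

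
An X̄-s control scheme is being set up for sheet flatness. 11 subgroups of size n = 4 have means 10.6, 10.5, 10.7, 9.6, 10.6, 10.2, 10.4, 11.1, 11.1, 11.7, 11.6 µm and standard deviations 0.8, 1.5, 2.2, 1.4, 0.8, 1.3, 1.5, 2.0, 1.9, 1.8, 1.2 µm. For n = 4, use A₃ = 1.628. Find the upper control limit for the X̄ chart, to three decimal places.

X̄̄ = (10.6 + 10.5 + 10.7 + 9.6 + 10.6 + 10.2 + 10.4 + 11.1 + 11.1 + 11.7 + 11.6) / 11 = 10.7364
s̄ = (0.8 + 1.5 + 2.2 + 1.4 + 0.8 + 1.3 + 1.5 + 2.0 + 1.9 + 1.8 + 1.2) / 11 = 1.4909
UCL = X̄̄ + A₃·s̄ = 10.7364 + 1.628 × 1.4909 = 13.1636

13.164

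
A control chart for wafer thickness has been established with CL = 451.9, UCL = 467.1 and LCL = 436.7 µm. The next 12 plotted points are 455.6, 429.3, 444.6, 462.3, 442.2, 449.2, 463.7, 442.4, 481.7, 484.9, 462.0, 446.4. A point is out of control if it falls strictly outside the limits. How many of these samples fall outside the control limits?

Compare each point to [436.7, 467.1]: sample 2 = 429.3 < LCL; sample 9 = 481.7 > UCL; sample 10 = 484.9 > UCL.

3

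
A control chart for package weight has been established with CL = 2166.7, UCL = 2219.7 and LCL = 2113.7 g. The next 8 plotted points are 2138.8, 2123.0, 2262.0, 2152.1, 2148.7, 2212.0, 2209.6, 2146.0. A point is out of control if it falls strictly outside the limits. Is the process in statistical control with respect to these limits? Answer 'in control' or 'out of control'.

out of control

Compare each point to [2113.7, 2219.7]: sample 3 = 2262.0 > UCL.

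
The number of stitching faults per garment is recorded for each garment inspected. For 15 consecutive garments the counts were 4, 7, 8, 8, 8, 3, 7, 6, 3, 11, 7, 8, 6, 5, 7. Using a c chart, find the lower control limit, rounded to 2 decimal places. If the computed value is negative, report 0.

c̄ = (4 + 7 + 8 + 8 + 8 + 3 + 7 + 6 + 3 + 11 + 7 + 8 + 6 + 5 + 7) / 15 = 98 / 15 = 6.5333
LCL = c̄ − 3√c̄ = 6.5333 − 3 × 2.5560 = -1.1348 → 0 (cannot be negative)

0.00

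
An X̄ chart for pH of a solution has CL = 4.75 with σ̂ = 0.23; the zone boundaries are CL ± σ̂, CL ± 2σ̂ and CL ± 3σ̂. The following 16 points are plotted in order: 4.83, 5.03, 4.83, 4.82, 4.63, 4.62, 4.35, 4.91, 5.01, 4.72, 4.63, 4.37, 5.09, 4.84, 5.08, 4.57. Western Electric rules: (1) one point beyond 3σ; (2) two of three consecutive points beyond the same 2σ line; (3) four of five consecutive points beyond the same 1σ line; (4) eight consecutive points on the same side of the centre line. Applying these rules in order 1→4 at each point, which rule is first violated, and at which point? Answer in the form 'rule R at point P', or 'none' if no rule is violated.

Zone of each point (C = within 1σ̂, B = 1σ̂–2σ̂, A = 2σ̂–3σ̂, * = beyond 3σ̂; sign = side of CL): 1:+C, 2:+B, 3:+C, 4:+C, 5:-C, 6:-C, 7:-B, 8:+C, 9:+B, 10:-C, 11:-C, 12:-B, 13:+B, 14:+C, 15:+B, 16:-C
No rule fires across all 16 points.

none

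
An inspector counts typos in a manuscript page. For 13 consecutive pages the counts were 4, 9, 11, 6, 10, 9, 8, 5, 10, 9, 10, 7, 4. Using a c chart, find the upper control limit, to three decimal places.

c̄ = (4 + 9 + 11 + 6 + 10 + 9 + 8 + 5 + 10 + 9 + 10 + 7 + 4) / 13 = 102 / 13 = 7.8462
UCL = c̄ + 3√c̄ = 7.8462 + 3 × √7.8462 = 7.8462 + 3 × 2.8011 = 16.2494

16.249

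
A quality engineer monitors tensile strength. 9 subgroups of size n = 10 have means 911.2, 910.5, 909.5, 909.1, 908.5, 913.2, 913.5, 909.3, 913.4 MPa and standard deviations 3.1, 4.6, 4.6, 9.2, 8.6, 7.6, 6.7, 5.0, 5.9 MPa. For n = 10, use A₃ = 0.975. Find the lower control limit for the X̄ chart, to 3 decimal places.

X̄̄ = (911.2 + 910.5 + 909.5 + 909.1 + 908.5 + 913.2 + 913.5 + 909.3 + 913.4) / 9 = 910.9111
s̄ = (3.1 + 4.6 + 4.6 + 9.2 + 8.6 + 7.6 + 6.7 + 5.0 + 5.9) / 9 = 6.1444
LCL = X̄̄ − A₃·s̄ = 910.9111 − 0.975 × 6.1444 = 904.9203

904.920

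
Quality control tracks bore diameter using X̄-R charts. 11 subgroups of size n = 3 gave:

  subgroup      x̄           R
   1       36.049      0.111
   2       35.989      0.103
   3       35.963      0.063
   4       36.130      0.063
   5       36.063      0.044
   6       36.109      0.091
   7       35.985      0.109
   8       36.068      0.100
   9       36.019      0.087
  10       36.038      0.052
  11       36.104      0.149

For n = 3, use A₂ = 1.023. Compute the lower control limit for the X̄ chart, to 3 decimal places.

X̄̄ = (36.049 + 35.989 + 35.963 + 36.130 + 36.063 + 36.109 + 35.985 + 36.068 + 36.019 + 36.038 + 36.104) / 11 = 396.5170 / 11 = 36.0470
R̄ = (0.111 + 0.103 + 0.063 + 0.063 + 0.044 + 0.091 + 0.109 + 0.100 + 0.087 + 0.052 + 0.149) / 11 = 0.9720 / 11 = 0.0884
LCL = X̄̄ − A₂·R̄ = 36.0470 − 1.023 × 0.0884 = 35.9566

35.957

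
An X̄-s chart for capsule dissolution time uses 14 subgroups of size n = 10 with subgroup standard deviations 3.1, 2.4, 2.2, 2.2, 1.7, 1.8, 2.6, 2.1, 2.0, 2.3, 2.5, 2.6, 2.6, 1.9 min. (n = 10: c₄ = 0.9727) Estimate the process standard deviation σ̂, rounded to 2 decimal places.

s̄ = (3.1 + 2.4 + 2.2 + 2.2 + 1.7 + 1.8 + 2.6 + 2.1 + 2.0 + 2.3 + 2.5 + 2.6 + 2.6 + 1.9) / 14 = 2.2857
σ̂ = s̄ / c₄ = 2.2857 / 0.9727 = 2.3499

2.35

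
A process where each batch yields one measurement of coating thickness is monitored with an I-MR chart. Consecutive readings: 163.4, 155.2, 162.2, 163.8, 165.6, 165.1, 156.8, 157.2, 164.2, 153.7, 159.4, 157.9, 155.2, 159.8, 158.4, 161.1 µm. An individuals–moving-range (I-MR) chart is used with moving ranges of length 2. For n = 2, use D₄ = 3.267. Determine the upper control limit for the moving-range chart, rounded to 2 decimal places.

13.92

Moving ranges: 8.2, 7.0, 1.6, 1.8, 0.5, 8.3, 0.4, 7.0, 10.5, 5.7, 1.5, 2.7, 4.6, 1.4, 2.7; M̄R̄ = 63.9000 / 15 = 4.2600
UCL_MR = D₄·M̄R̄ = 3.267 × 4.2600 = 13.9174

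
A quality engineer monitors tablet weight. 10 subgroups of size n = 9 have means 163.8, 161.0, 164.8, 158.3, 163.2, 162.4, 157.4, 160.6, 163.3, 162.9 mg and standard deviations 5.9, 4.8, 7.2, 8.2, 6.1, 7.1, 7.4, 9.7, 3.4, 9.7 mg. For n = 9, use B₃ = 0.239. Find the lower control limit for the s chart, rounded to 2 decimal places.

s̄ = (5.9 + 4.8 + 7.2 + 8.2 + 6.1 + 7.1 + 7.4 + 9.7 + 3.4 + 9.7) / 10 = 6.9500
LCL_s = B₃·s̄ = 0.239 × 6.9500 = 1.6610

1.66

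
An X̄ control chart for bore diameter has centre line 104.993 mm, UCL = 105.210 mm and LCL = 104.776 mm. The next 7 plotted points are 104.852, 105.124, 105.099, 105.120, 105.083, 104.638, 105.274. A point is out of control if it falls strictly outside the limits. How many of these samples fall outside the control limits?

Compare each point to [104.776, 105.210]: sample 6 = 104.638 < LCL; sample 7 = 105.274 > UCL.

2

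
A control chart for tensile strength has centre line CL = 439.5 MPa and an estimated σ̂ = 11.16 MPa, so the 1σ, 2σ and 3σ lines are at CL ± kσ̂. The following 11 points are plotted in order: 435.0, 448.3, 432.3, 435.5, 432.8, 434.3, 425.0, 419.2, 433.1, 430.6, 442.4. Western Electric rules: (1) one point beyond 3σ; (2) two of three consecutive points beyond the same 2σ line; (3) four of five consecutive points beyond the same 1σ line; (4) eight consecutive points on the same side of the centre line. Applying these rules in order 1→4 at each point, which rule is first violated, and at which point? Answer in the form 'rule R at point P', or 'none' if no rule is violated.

Zone of each point (C = within 1σ̂, B = 1σ̂–2σ̂, A = 2σ̂–3σ̂, * = beyond 3σ̂; sign = side of CL): 1:-C, 2:+C, 3:-C, 4:-C, 5:-C, 6:-C, 7:-B, 8:-B, 9:-C, 10:-C, 11:+C
Rule 4 (eight consecutive points on the same side of the centre line) is satisfied at point 10.

rule 4 at point 10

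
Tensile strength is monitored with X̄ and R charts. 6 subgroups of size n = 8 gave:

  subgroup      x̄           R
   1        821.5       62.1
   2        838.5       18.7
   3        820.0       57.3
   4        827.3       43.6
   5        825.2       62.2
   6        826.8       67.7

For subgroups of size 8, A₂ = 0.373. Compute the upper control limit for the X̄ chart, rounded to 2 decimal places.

X̄̄ = (821.5 + 838.5 + 820.0 + 827.3 + 825.2 + 826.8) / 6 = 4959.3000 / 6 = 826.5500
R̄ = (62.1 + 18.7 + 57.3 + 43.6 + 62.2 + 67.7) / 6 = 311.6000 / 6 = 51.9333
UCL = X̄̄ + A₂·R̄ = 826.5500 + 0.373 × 51.9333 = 845.9211

845.92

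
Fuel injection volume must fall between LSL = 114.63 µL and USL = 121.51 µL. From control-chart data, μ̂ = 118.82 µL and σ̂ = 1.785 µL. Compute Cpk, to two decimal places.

0.50

Cpu = (USL − μ̂) / (3σ̂) = (121.51 − 118.82) / (3 × 1.785) = 0.5023; Cpl = (μ̂ − LSL) / (3σ̂) = (118.82 − 114.63) / (3 × 1.785) = 0.7824; Cpk = min(Cpu, Cpl) = 0.5023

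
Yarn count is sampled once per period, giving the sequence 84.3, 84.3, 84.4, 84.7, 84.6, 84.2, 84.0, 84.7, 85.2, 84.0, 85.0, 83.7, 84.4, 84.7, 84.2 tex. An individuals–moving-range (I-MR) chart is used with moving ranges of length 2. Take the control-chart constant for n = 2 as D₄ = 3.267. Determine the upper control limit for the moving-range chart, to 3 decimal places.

1.704

Moving ranges: 0.0, 0.1, 0.3, 0.1, 0.4, 0.2, 0.7, 0.5, 1.2, 1.0, 1.3, 0.7, 0.3, 0.5; M̄R̄ = 7.3000 / 14 = 0.5214
UCL_MR = D₄·M̄R̄ = 3.267 × 0.5214 = 1.7035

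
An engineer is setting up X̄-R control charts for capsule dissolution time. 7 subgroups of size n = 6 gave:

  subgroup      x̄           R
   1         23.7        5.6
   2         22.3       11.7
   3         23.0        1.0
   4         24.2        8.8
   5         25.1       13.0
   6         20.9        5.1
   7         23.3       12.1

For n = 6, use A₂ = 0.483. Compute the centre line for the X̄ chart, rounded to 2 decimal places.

23.21

X̄̄ = (23.7 + 22.3 + 23.0 + 24.2 + 25.1 + 20.9 + 23.3) / 7 = 162.5000 / 7 = 23.2143
CL = X̄̄ = 23.2143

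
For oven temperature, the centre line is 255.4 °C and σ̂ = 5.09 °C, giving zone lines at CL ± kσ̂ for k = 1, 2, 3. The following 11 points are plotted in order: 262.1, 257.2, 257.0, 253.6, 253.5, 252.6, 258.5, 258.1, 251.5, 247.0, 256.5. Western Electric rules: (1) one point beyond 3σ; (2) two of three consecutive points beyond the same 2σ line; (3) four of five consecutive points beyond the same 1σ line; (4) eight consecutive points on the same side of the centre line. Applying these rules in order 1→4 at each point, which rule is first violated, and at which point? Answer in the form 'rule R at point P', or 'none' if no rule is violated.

none

Zone of each point (C = within 1σ̂, B = 1σ̂–2σ̂, A = 2σ̂–3σ̂, * = beyond 3σ̂; sign = side of CL): 1:+B, 2:+C, 3:+C, 4:-C, 5:-C, 6:-C, 7:+C, 8:+C, 9:-C, 10:-B, 11:+C
No rule fires across all 11 points.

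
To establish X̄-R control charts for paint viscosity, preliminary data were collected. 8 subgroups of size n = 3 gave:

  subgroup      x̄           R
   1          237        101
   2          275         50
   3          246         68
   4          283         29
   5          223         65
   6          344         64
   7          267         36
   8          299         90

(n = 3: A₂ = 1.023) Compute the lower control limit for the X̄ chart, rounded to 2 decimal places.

207.43

X̄̄ = (237 + 275 + 246 + 283 + 223 + 344 + 267 + 299) / 8 = 2174.0000 / 8 = 271.7500
R̄ = (101 + 50 + 68 + 29 + 65 + 64 + 36 + 90) / 8 = 503.0000 / 8 = 62.8750
LCL = X̄̄ − A₂·R̄ = 271.7500 − 1.023 × 62.8750 = 207.4289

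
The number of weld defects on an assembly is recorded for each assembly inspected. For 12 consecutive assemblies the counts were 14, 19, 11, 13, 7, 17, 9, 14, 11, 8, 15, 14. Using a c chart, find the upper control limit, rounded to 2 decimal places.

c̄ = (14 + 19 + 11 + 13 + 7 + 17 + 9 + 14 + 11 + 8 + 15 + 14) / 12 = 152 / 12 = 12.6667
UCL = c̄ + 3√c̄ = 12.6667 + 3 × √12.6667 = 12.6667 + 3 × 3.5590 = 23.3437

23.34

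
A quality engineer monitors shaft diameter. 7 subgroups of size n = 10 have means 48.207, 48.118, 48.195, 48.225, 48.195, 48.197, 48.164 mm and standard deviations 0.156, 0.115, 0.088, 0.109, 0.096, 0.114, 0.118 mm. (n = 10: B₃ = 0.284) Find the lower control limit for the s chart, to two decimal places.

s̄ = (0.156 + 0.115 + 0.088 + 0.109 + 0.096 + 0.114 + 0.118) / 7 = 0.1137
LCL_s = B₃·s̄ = 0.284 × 0.1137 = 0.0323

0.03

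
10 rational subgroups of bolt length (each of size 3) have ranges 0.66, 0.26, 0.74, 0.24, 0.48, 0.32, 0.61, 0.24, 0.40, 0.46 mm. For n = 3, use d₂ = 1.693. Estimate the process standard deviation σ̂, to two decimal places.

0.26

R̄ = (0.66 + 0.26 + 0.74 + 0.24 + 0.48 + 0.32 + 0.61 + 0.24 + 0.40 + 0.46) / 10 = 0.4410
σ̂ = R̄ / d₂ = 0.4410 / 1.693 = 0.2605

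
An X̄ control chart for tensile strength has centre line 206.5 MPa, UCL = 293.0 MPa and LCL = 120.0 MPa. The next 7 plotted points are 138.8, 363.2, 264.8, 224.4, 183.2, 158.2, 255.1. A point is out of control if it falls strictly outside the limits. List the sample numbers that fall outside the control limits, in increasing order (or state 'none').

2

Compare each point to [120.0, 293.0]: sample 2 = 363.2 > UCL.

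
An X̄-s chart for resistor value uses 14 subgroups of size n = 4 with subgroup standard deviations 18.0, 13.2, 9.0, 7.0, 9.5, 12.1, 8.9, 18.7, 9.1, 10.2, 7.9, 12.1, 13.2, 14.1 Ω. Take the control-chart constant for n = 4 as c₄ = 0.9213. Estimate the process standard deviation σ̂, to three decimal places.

s̄ = (18.0 + 13.2 + 9.0 + 7.0 + 9.5 + 12.1 + 8.9 + 18.7 + 9.1 + 10.2 + 7.9 + 12.1 + 13.2 + 14.1) / 14 = 11.6429
σ̂ = s̄ / c₄ = 11.6429 / 0.9213 = 12.6374

12.637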